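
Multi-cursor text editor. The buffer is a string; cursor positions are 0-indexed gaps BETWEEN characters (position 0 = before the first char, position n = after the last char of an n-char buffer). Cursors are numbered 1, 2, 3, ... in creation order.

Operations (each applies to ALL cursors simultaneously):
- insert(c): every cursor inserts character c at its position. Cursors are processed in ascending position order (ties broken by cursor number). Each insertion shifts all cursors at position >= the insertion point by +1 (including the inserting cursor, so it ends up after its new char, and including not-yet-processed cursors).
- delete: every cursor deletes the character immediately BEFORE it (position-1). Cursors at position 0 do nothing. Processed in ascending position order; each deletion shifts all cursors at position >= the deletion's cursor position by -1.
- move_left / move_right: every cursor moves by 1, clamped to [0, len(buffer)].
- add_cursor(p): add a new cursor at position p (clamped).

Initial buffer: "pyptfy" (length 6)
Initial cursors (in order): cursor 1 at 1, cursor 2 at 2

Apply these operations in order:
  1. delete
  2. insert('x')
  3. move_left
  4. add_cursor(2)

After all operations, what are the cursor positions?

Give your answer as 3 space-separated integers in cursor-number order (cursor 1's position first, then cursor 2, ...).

After op 1 (delete): buffer="ptfy" (len 4), cursors c1@0 c2@0, authorship ....
After op 2 (insert('x')): buffer="xxptfy" (len 6), cursors c1@2 c2@2, authorship 12....
After op 3 (move_left): buffer="xxptfy" (len 6), cursors c1@1 c2@1, authorship 12....
After op 4 (add_cursor(2)): buffer="xxptfy" (len 6), cursors c1@1 c2@1 c3@2, authorship 12....

Answer: 1 1 2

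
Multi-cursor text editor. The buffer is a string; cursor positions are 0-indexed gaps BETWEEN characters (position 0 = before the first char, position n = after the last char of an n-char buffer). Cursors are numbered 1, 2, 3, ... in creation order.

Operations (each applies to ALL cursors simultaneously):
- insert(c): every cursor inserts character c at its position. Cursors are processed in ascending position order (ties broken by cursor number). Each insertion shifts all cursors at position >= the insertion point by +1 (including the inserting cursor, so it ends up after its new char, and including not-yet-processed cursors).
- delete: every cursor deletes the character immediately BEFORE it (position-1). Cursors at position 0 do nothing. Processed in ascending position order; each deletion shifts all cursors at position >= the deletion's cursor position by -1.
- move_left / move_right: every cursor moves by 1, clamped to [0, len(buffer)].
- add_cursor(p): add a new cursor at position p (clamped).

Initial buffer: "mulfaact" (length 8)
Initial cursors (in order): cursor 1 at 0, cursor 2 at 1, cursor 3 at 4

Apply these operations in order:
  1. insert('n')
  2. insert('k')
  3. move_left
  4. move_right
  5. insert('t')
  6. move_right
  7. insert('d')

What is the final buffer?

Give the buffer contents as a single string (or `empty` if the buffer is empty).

After op 1 (insert('n')): buffer="nmnulfnaact" (len 11), cursors c1@1 c2@3 c3@7, authorship 1.2...3....
After op 2 (insert('k')): buffer="nkmnkulfnkaact" (len 14), cursors c1@2 c2@5 c3@10, authorship 11.22...33....
After op 3 (move_left): buffer="nkmnkulfnkaact" (len 14), cursors c1@1 c2@4 c3@9, authorship 11.22...33....
After op 4 (move_right): buffer="nkmnkulfnkaact" (len 14), cursors c1@2 c2@5 c3@10, authorship 11.22...33....
After op 5 (insert('t')): buffer="nktmnktulfnktaact" (len 17), cursors c1@3 c2@7 c3@13, authorship 111.222...333....
After op 6 (move_right): buffer="nktmnktulfnktaact" (len 17), cursors c1@4 c2@8 c3@14, authorship 111.222...333....
After op 7 (insert('d')): buffer="nktmdnktudlfnktadact" (len 20), cursors c1@5 c2@10 c3@17, authorship 111.1222.2..333.3...

Answer: nktmdnktudlfnktadact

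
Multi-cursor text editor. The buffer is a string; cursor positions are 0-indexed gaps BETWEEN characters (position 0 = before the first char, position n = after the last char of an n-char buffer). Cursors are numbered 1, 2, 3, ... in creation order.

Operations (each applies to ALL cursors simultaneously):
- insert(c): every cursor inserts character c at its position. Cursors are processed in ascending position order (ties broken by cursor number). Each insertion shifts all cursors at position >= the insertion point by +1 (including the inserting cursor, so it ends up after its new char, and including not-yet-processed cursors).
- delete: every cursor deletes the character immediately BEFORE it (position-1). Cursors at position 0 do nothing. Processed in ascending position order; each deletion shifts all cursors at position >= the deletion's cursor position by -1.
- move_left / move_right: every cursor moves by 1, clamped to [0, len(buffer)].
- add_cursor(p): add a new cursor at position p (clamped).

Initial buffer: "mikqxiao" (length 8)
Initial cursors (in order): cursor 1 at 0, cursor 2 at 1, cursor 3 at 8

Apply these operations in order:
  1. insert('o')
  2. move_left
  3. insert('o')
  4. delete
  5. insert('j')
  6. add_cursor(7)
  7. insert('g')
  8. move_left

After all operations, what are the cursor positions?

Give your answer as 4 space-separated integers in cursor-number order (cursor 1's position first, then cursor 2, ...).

After op 1 (insert('o')): buffer="omoikqxiaoo" (len 11), cursors c1@1 c2@3 c3@11, authorship 1.2.......3
After op 2 (move_left): buffer="omoikqxiaoo" (len 11), cursors c1@0 c2@2 c3@10, authorship 1.2.......3
After op 3 (insert('o')): buffer="oomooikqxiaooo" (len 14), cursors c1@1 c2@4 c3@13, authorship 11.22.......33
After op 4 (delete): buffer="omoikqxiaoo" (len 11), cursors c1@0 c2@2 c3@10, authorship 1.2.......3
After op 5 (insert('j')): buffer="jomjoikqxiaojo" (len 14), cursors c1@1 c2@4 c3@13, authorship 11.22.......33
After op 6 (add_cursor(7)): buffer="jomjoikqxiaojo" (len 14), cursors c1@1 c2@4 c4@7 c3@13, authorship 11.22.......33
After op 7 (insert('g')): buffer="jgomjgoikgqxiaojgo" (len 18), cursors c1@2 c2@6 c4@10 c3@17, authorship 111.222..4.....333
After op 8 (move_left): buffer="jgomjgoikgqxiaojgo" (len 18), cursors c1@1 c2@5 c4@9 c3@16, authorship 111.222..4.....333

Answer: 1 5 16 9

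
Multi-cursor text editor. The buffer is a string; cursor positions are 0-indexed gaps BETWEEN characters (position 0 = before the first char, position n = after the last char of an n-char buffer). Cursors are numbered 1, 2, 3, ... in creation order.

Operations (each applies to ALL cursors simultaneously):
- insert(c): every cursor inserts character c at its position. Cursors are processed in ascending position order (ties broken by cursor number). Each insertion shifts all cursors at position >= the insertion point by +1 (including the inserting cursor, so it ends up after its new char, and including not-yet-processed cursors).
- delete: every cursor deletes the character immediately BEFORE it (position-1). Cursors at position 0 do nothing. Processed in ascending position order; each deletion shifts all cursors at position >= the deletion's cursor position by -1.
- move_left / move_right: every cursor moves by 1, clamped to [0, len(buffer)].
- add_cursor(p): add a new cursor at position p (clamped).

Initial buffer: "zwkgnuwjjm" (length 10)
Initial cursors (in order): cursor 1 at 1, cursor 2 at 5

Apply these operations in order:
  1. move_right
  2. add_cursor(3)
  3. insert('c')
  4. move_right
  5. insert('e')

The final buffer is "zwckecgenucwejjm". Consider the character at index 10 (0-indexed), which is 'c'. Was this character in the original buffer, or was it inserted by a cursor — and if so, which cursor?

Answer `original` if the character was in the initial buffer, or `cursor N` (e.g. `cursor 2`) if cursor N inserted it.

After op 1 (move_right): buffer="zwkgnuwjjm" (len 10), cursors c1@2 c2@6, authorship ..........
After op 2 (add_cursor(3)): buffer="zwkgnuwjjm" (len 10), cursors c1@2 c3@3 c2@6, authorship ..........
After op 3 (insert('c')): buffer="zwckcgnucwjjm" (len 13), cursors c1@3 c3@5 c2@9, authorship ..1.3...2....
After op 4 (move_right): buffer="zwckcgnucwjjm" (len 13), cursors c1@4 c3@6 c2@10, authorship ..1.3...2....
After op 5 (insert('e')): buffer="zwckecgenucwejjm" (len 16), cursors c1@5 c3@8 c2@13, authorship ..1.13.3..2.2...
Authorship (.=original, N=cursor N): . . 1 . 1 3 . 3 . . 2 . 2 . . .
Index 10: author = 2

Answer: cursor 2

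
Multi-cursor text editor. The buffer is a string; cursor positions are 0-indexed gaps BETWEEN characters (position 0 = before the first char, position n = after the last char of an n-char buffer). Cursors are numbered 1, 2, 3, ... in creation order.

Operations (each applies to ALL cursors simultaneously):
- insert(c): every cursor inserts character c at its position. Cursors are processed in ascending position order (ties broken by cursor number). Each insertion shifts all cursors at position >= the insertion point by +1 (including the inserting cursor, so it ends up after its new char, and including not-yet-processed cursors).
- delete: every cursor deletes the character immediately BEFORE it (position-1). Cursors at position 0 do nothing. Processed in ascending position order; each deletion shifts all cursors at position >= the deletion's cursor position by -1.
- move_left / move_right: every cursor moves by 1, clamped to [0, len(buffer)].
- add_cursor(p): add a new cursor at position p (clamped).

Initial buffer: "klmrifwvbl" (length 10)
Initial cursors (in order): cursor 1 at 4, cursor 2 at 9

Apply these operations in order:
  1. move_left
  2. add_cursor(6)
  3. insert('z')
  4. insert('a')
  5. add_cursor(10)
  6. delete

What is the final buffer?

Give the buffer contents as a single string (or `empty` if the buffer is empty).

Answer: klmzrifwvzbl

Derivation:
After op 1 (move_left): buffer="klmrifwvbl" (len 10), cursors c1@3 c2@8, authorship ..........
After op 2 (add_cursor(6)): buffer="klmrifwvbl" (len 10), cursors c1@3 c3@6 c2@8, authorship ..........
After op 3 (insert('z')): buffer="klmzrifzwvzbl" (len 13), cursors c1@4 c3@8 c2@11, authorship ...1...3..2..
After op 4 (insert('a')): buffer="klmzarifzawvzabl" (len 16), cursors c1@5 c3@10 c2@14, authorship ...11...33..22..
After op 5 (add_cursor(10)): buffer="klmzarifzawvzabl" (len 16), cursors c1@5 c3@10 c4@10 c2@14, authorship ...11...33..22..
After op 6 (delete): buffer="klmzrifwvzbl" (len 12), cursors c1@4 c3@7 c4@7 c2@10, authorship ...1.....2..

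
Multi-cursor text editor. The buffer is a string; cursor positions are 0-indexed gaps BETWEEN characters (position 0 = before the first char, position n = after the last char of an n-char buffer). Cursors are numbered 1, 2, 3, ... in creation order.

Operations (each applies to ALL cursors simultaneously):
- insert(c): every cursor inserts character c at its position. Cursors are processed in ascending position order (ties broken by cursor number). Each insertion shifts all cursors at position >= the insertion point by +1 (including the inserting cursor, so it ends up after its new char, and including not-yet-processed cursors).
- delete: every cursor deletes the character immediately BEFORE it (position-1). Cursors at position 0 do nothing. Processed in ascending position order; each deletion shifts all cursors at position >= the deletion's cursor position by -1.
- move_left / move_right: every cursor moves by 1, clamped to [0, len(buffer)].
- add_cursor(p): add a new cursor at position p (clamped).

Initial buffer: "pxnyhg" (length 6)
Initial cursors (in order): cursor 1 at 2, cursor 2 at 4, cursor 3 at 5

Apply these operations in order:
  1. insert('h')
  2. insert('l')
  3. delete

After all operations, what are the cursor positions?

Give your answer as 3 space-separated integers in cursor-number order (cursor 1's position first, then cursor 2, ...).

After op 1 (insert('h')): buffer="pxhnyhhhg" (len 9), cursors c1@3 c2@6 c3@8, authorship ..1..2.3.
After op 2 (insert('l')): buffer="pxhlnyhlhhlg" (len 12), cursors c1@4 c2@8 c3@11, authorship ..11..22.33.
After op 3 (delete): buffer="pxhnyhhhg" (len 9), cursors c1@3 c2@6 c3@8, authorship ..1..2.3.

Answer: 3 6 8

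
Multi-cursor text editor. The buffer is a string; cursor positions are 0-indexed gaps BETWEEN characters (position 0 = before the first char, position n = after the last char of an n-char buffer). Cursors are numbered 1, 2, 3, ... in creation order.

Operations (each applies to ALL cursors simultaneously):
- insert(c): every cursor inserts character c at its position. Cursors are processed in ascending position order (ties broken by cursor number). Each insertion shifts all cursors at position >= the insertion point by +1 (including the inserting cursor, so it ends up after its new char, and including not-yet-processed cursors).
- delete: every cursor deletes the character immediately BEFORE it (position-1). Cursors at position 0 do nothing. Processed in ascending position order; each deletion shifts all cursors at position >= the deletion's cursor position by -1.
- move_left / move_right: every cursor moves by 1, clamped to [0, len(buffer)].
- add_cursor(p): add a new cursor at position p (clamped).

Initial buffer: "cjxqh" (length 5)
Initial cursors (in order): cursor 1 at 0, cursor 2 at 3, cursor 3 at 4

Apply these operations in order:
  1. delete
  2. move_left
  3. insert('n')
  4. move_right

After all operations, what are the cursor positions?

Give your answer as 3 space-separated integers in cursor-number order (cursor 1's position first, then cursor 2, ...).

After op 1 (delete): buffer="cjh" (len 3), cursors c1@0 c2@2 c3@2, authorship ...
After op 2 (move_left): buffer="cjh" (len 3), cursors c1@0 c2@1 c3@1, authorship ...
After op 3 (insert('n')): buffer="ncnnjh" (len 6), cursors c1@1 c2@4 c3@4, authorship 1.23..
After op 4 (move_right): buffer="ncnnjh" (len 6), cursors c1@2 c2@5 c3@5, authorship 1.23..

Answer: 2 5 5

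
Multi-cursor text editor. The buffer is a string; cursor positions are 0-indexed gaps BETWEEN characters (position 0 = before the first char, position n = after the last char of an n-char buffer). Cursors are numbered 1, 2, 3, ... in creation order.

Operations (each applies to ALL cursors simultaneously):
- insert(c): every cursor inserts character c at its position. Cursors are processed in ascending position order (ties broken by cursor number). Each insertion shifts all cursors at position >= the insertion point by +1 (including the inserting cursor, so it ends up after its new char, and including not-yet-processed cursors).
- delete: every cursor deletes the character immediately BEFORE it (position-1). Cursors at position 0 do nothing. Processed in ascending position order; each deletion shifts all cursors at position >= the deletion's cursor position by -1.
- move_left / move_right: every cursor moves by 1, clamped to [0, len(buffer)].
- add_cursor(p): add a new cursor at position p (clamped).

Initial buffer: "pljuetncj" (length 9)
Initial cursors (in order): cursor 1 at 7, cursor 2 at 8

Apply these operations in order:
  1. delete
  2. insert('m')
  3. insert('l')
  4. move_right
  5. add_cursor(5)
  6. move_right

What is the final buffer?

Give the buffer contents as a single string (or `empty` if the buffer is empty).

After op 1 (delete): buffer="pljuetj" (len 7), cursors c1@6 c2@6, authorship .......
After op 2 (insert('m')): buffer="pljuetmmj" (len 9), cursors c1@8 c2@8, authorship ......12.
After op 3 (insert('l')): buffer="pljuetmmllj" (len 11), cursors c1@10 c2@10, authorship ......1212.
After op 4 (move_right): buffer="pljuetmmllj" (len 11), cursors c1@11 c2@11, authorship ......1212.
After op 5 (add_cursor(5)): buffer="pljuetmmllj" (len 11), cursors c3@5 c1@11 c2@11, authorship ......1212.
After op 6 (move_right): buffer="pljuetmmllj" (len 11), cursors c3@6 c1@11 c2@11, authorship ......1212.

Answer: pljuetmmllj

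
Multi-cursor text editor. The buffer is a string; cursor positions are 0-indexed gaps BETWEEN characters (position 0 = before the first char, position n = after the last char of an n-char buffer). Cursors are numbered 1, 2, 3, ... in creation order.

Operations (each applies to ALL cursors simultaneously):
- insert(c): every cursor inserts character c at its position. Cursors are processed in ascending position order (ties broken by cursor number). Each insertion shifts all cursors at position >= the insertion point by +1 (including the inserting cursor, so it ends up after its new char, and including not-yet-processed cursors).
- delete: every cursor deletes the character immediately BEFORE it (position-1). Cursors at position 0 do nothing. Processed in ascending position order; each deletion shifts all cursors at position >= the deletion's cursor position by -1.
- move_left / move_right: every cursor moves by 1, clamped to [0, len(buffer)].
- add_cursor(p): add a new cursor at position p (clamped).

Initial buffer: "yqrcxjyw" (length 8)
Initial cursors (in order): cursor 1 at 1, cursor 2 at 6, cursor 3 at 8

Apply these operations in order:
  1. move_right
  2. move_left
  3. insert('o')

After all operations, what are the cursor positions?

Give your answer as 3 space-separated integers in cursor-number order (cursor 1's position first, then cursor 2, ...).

After op 1 (move_right): buffer="yqrcxjyw" (len 8), cursors c1@2 c2@7 c3@8, authorship ........
After op 2 (move_left): buffer="yqrcxjyw" (len 8), cursors c1@1 c2@6 c3@7, authorship ........
After op 3 (insert('o')): buffer="yoqrcxjoyow" (len 11), cursors c1@2 c2@8 c3@10, authorship .1.....2.3.

Answer: 2 8 10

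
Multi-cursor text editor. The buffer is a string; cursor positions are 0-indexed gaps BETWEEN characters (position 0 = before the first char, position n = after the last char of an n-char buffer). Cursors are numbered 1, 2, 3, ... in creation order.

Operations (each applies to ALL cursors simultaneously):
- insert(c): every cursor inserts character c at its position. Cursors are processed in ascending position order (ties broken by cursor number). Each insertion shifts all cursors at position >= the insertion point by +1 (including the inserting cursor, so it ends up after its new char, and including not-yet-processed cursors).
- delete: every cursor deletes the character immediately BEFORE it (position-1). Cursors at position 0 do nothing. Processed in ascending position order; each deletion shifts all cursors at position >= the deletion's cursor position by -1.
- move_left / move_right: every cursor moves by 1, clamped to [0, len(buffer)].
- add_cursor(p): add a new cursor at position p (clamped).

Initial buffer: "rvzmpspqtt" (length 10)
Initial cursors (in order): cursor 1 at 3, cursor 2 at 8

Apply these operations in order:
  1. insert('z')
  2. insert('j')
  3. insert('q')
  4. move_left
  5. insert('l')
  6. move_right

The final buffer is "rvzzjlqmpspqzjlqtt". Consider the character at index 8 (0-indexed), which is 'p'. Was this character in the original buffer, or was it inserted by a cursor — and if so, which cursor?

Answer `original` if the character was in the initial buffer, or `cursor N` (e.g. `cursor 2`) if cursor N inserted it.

Answer: original

Derivation:
After op 1 (insert('z')): buffer="rvzzmpspqztt" (len 12), cursors c1@4 c2@10, authorship ...1.....2..
After op 2 (insert('j')): buffer="rvzzjmpspqzjtt" (len 14), cursors c1@5 c2@12, authorship ...11.....22..
After op 3 (insert('q')): buffer="rvzzjqmpspqzjqtt" (len 16), cursors c1@6 c2@14, authorship ...111.....222..
After op 4 (move_left): buffer="rvzzjqmpspqzjqtt" (len 16), cursors c1@5 c2@13, authorship ...111.....222..
After op 5 (insert('l')): buffer="rvzzjlqmpspqzjlqtt" (len 18), cursors c1@6 c2@15, authorship ...1111.....2222..
After op 6 (move_right): buffer="rvzzjlqmpspqzjlqtt" (len 18), cursors c1@7 c2@16, authorship ...1111.....2222..
Authorship (.=original, N=cursor N): . . . 1 1 1 1 . . . . . 2 2 2 2 . .
Index 8: author = original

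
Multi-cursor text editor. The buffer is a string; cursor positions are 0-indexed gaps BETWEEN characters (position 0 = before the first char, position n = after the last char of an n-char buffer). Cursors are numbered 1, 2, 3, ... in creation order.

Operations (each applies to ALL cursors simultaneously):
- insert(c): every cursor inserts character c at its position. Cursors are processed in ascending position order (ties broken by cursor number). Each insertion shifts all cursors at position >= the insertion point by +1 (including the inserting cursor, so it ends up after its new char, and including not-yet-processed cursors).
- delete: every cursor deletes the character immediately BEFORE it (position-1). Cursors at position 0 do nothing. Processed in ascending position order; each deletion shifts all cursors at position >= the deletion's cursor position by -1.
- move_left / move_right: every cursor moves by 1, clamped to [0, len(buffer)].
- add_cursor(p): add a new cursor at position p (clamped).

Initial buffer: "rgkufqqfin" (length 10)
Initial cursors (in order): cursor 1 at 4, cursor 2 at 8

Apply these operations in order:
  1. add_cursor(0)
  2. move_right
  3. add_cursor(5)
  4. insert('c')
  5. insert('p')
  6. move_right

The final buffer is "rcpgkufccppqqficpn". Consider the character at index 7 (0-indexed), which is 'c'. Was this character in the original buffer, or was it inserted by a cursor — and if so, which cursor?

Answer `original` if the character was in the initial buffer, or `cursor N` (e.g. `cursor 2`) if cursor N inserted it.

After op 1 (add_cursor(0)): buffer="rgkufqqfin" (len 10), cursors c3@0 c1@4 c2@8, authorship ..........
After op 2 (move_right): buffer="rgkufqqfin" (len 10), cursors c3@1 c1@5 c2@9, authorship ..........
After op 3 (add_cursor(5)): buffer="rgkufqqfin" (len 10), cursors c3@1 c1@5 c4@5 c2@9, authorship ..........
After op 4 (insert('c')): buffer="rcgkufccqqficn" (len 14), cursors c3@2 c1@8 c4@8 c2@13, authorship .3....14....2.
After op 5 (insert('p')): buffer="rcpgkufccppqqficpn" (len 18), cursors c3@3 c1@11 c4@11 c2@17, authorship .33....1414....22.
After op 6 (move_right): buffer="rcpgkufccppqqficpn" (len 18), cursors c3@4 c1@12 c4@12 c2@18, authorship .33....1414....22.
Authorship (.=original, N=cursor N): . 3 3 . . . . 1 4 1 4 . . . . 2 2 .
Index 7: author = 1

Answer: cursor 1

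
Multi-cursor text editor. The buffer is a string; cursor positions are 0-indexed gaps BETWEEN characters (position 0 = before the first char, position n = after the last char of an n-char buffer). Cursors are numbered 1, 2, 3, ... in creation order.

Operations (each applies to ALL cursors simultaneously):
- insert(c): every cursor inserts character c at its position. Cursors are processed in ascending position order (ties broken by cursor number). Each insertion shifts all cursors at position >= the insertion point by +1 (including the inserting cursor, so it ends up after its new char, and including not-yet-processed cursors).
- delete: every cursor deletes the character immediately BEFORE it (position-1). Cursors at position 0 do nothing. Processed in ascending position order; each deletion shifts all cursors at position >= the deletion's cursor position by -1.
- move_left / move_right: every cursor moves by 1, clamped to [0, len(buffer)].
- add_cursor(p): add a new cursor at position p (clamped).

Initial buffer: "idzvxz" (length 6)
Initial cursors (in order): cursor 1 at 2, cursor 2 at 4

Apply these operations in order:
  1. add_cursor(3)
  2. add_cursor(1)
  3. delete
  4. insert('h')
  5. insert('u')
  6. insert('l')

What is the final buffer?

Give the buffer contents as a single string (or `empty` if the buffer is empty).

After op 1 (add_cursor(3)): buffer="idzvxz" (len 6), cursors c1@2 c3@3 c2@4, authorship ......
After op 2 (add_cursor(1)): buffer="idzvxz" (len 6), cursors c4@1 c1@2 c3@3 c2@4, authorship ......
After op 3 (delete): buffer="xz" (len 2), cursors c1@0 c2@0 c3@0 c4@0, authorship ..
After op 4 (insert('h')): buffer="hhhhxz" (len 6), cursors c1@4 c2@4 c3@4 c4@4, authorship 1234..
After op 5 (insert('u')): buffer="hhhhuuuuxz" (len 10), cursors c1@8 c2@8 c3@8 c4@8, authorship 12341234..
After op 6 (insert('l')): buffer="hhhhuuuullllxz" (len 14), cursors c1@12 c2@12 c3@12 c4@12, authorship 123412341234..

Answer: hhhhuuuullllxz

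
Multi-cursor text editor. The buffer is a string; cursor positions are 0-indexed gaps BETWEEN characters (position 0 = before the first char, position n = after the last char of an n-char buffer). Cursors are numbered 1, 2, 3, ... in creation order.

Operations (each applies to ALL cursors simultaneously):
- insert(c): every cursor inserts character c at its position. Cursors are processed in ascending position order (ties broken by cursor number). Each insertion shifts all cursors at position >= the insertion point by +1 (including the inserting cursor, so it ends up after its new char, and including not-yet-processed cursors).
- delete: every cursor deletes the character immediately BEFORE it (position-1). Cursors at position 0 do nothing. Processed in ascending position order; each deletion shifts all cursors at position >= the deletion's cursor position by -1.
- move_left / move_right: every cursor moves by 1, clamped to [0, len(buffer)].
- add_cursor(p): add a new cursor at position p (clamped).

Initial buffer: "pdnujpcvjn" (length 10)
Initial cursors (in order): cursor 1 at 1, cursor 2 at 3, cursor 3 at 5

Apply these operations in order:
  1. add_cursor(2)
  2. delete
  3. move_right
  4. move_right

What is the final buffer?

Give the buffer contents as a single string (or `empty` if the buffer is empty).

After op 1 (add_cursor(2)): buffer="pdnujpcvjn" (len 10), cursors c1@1 c4@2 c2@3 c3@5, authorship ..........
After op 2 (delete): buffer="upcvjn" (len 6), cursors c1@0 c2@0 c4@0 c3@1, authorship ......
After op 3 (move_right): buffer="upcvjn" (len 6), cursors c1@1 c2@1 c4@1 c3@2, authorship ......
After op 4 (move_right): buffer="upcvjn" (len 6), cursors c1@2 c2@2 c4@2 c3@3, authorship ......

Answer: upcvjn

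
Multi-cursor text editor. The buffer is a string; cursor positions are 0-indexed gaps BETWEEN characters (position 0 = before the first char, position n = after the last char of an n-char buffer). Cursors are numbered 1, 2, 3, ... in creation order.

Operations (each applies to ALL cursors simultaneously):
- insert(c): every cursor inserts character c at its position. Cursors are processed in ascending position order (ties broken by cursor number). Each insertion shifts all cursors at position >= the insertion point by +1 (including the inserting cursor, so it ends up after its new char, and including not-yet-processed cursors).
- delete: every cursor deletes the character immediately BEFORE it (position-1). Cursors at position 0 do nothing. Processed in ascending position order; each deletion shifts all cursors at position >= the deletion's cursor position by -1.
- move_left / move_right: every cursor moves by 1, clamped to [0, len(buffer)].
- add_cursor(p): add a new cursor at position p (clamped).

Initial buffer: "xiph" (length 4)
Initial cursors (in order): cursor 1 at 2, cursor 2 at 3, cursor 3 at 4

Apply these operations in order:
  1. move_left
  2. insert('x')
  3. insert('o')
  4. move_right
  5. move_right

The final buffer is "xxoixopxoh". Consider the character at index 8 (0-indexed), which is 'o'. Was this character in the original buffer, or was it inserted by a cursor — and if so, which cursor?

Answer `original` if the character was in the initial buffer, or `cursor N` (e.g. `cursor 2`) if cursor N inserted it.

Answer: cursor 3

Derivation:
After op 1 (move_left): buffer="xiph" (len 4), cursors c1@1 c2@2 c3@3, authorship ....
After op 2 (insert('x')): buffer="xxixpxh" (len 7), cursors c1@2 c2@4 c3@6, authorship .1.2.3.
After op 3 (insert('o')): buffer="xxoixopxoh" (len 10), cursors c1@3 c2@6 c3@9, authorship .11.22.33.
After op 4 (move_right): buffer="xxoixopxoh" (len 10), cursors c1@4 c2@7 c3@10, authorship .11.22.33.
After op 5 (move_right): buffer="xxoixopxoh" (len 10), cursors c1@5 c2@8 c3@10, authorship .11.22.33.
Authorship (.=original, N=cursor N): . 1 1 . 2 2 . 3 3 .
Index 8: author = 3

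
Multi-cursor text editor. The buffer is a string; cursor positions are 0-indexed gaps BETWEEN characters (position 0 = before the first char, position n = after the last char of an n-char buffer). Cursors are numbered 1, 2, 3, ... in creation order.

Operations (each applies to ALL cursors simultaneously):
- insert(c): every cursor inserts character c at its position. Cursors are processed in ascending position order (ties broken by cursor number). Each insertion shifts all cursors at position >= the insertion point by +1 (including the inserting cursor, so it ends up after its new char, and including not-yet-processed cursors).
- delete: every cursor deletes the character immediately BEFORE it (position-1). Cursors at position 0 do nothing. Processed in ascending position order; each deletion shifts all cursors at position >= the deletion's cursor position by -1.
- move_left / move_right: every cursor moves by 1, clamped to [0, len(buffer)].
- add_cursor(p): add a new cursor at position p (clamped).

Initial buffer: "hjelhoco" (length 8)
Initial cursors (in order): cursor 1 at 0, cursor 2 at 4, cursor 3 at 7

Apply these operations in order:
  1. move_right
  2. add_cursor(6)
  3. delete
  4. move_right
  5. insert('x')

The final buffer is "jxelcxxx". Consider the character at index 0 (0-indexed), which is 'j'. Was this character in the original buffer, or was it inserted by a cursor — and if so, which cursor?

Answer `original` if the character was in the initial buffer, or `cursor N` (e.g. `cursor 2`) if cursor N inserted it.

Answer: original

Derivation:
After op 1 (move_right): buffer="hjelhoco" (len 8), cursors c1@1 c2@5 c3@8, authorship ........
After op 2 (add_cursor(6)): buffer="hjelhoco" (len 8), cursors c1@1 c2@5 c4@6 c3@8, authorship ........
After op 3 (delete): buffer="jelc" (len 4), cursors c1@0 c2@3 c4@3 c3@4, authorship ....
After op 4 (move_right): buffer="jelc" (len 4), cursors c1@1 c2@4 c3@4 c4@4, authorship ....
After op 5 (insert('x')): buffer="jxelcxxx" (len 8), cursors c1@2 c2@8 c3@8 c4@8, authorship .1...234
Authorship (.=original, N=cursor N): . 1 . . . 2 3 4
Index 0: author = original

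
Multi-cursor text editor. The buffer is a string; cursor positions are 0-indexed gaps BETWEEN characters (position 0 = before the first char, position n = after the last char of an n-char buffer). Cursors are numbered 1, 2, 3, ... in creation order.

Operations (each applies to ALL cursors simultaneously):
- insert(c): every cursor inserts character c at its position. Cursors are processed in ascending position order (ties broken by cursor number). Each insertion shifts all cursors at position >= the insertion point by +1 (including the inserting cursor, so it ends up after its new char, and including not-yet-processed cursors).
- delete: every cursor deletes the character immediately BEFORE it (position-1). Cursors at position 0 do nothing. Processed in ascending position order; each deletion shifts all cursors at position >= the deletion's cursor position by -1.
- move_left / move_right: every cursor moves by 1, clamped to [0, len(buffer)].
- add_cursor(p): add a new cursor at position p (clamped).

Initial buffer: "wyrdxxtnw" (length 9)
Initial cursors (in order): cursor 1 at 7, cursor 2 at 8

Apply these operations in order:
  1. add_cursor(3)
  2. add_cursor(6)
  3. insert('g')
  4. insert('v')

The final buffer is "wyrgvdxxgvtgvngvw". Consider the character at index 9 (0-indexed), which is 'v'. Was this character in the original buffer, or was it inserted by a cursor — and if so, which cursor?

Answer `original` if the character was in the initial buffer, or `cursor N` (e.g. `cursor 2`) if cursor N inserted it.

Answer: cursor 4

Derivation:
After op 1 (add_cursor(3)): buffer="wyrdxxtnw" (len 9), cursors c3@3 c1@7 c2@8, authorship .........
After op 2 (add_cursor(6)): buffer="wyrdxxtnw" (len 9), cursors c3@3 c4@6 c1@7 c2@8, authorship .........
After op 3 (insert('g')): buffer="wyrgdxxgtgngw" (len 13), cursors c3@4 c4@8 c1@10 c2@12, authorship ...3...4.1.2.
After op 4 (insert('v')): buffer="wyrgvdxxgvtgvngvw" (len 17), cursors c3@5 c4@10 c1@13 c2@16, authorship ...33...44.11.22.
Authorship (.=original, N=cursor N): . . . 3 3 . . . 4 4 . 1 1 . 2 2 .
Index 9: author = 4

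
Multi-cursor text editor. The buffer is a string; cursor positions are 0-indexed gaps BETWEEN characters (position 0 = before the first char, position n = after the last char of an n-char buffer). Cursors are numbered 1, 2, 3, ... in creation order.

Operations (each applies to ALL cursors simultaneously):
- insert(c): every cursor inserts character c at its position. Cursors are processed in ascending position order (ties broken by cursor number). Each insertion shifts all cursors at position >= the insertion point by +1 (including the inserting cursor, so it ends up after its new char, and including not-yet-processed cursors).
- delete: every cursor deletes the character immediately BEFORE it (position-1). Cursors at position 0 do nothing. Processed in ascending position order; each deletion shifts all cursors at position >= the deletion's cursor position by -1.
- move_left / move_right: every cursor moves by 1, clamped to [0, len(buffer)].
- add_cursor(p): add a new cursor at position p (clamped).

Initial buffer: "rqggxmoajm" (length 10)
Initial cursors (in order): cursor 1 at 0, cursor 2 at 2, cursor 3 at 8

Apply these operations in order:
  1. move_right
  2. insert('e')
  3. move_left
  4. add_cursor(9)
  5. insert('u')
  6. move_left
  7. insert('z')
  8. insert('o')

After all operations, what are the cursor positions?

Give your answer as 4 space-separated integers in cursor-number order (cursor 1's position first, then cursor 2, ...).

After op 1 (move_right): buffer="rqggxmoajm" (len 10), cursors c1@1 c2@3 c3@9, authorship ..........
After op 2 (insert('e')): buffer="reqgegxmoajem" (len 13), cursors c1@2 c2@5 c3@12, authorship .1..2......3.
After op 3 (move_left): buffer="reqgegxmoajem" (len 13), cursors c1@1 c2@4 c3@11, authorship .1..2......3.
After op 4 (add_cursor(9)): buffer="reqgegxmoajem" (len 13), cursors c1@1 c2@4 c4@9 c3@11, authorship .1..2......3.
After op 5 (insert('u')): buffer="rueqguegxmouajuem" (len 17), cursors c1@2 c2@6 c4@12 c3@15, authorship .11..22....4..33.
After op 6 (move_left): buffer="rueqguegxmouajuem" (len 17), cursors c1@1 c2@5 c4@11 c3@14, authorship .11..22....4..33.
After op 7 (insert('z')): buffer="rzueqgzuegxmozuajzuem" (len 21), cursors c1@2 c2@7 c4@14 c3@18, authorship .111..222....44..333.
After op 8 (insert('o')): buffer="rzoueqgzouegxmozouajzouem" (len 25), cursors c1@3 c2@9 c4@17 c3@22, authorship .1111..2222....444..3333.

Answer: 3 9 22 17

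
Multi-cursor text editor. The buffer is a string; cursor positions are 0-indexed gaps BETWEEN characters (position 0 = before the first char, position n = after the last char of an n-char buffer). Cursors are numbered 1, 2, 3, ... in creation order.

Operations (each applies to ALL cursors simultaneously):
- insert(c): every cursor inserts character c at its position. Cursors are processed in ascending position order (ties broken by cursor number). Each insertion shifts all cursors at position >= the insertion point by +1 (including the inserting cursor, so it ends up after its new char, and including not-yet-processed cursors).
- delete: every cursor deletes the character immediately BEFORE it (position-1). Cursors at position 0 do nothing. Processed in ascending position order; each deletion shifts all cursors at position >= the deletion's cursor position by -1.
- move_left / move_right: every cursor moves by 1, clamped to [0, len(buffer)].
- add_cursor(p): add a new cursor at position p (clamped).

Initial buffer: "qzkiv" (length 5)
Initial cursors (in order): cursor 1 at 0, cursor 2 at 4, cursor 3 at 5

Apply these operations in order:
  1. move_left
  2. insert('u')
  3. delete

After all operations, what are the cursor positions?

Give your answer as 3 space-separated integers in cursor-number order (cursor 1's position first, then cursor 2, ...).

Answer: 0 3 4

Derivation:
After op 1 (move_left): buffer="qzkiv" (len 5), cursors c1@0 c2@3 c3@4, authorship .....
After op 2 (insert('u')): buffer="uqzkuiuv" (len 8), cursors c1@1 c2@5 c3@7, authorship 1...2.3.
After op 3 (delete): buffer="qzkiv" (len 5), cursors c1@0 c2@3 c3@4, authorship .....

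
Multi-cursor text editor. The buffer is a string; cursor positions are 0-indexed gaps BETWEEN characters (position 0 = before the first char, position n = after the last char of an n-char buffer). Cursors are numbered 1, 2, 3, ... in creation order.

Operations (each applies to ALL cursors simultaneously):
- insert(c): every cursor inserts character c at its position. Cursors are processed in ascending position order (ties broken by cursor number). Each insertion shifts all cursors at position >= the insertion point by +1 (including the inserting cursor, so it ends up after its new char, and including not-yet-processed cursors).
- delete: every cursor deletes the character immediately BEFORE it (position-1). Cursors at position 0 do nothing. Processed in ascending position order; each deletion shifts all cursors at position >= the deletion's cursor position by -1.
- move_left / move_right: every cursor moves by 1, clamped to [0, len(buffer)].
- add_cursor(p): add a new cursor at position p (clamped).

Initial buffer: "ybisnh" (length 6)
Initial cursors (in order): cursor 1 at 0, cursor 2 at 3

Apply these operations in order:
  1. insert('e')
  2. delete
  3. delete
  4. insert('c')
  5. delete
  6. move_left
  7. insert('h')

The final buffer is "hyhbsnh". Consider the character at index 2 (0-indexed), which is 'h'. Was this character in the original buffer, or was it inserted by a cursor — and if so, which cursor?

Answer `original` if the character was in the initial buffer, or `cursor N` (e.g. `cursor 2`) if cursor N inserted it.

Answer: cursor 2

Derivation:
After op 1 (insert('e')): buffer="eybiesnh" (len 8), cursors c1@1 c2@5, authorship 1...2...
After op 2 (delete): buffer="ybisnh" (len 6), cursors c1@0 c2@3, authorship ......
After op 3 (delete): buffer="ybsnh" (len 5), cursors c1@0 c2@2, authorship .....
After op 4 (insert('c')): buffer="cybcsnh" (len 7), cursors c1@1 c2@4, authorship 1..2...
After op 5 (delete): buffer="ybsnh" (len 5), cursors c1@0 c2@2, authorship .....
After op 6 (move_left): buffer="ybsnh" (len 5), cursors c1@0 c2@1, authorship .....
After op 7 (insert('h')): buffer="hyhbsnh" (len 7), cursors c1@1 c2@3, authorship 1.2....
Authorship (.=original, N=cursor N): 1 . 2 . . . .
Index 2: author = 2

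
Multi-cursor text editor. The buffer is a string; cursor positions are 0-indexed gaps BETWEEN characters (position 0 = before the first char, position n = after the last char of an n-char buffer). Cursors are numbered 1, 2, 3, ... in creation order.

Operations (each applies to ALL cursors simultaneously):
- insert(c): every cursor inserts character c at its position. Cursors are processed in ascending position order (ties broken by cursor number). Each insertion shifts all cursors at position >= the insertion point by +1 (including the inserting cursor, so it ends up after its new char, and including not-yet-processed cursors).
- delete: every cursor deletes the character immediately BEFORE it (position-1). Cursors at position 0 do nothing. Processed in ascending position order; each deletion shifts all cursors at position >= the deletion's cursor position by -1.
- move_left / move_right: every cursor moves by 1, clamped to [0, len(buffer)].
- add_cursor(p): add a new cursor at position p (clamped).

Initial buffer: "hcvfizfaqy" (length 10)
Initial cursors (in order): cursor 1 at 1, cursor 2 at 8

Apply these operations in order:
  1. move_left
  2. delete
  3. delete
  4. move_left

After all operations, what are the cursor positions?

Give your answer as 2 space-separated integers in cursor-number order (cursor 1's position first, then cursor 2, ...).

Answer: 0 4

Derivation:
After op 1 (move_left): buffer="hcvfizfaqy" (len 10), cursors c1@0 c2@7, authorship ..........
After op 2 (delete): buffer="hcvfizaqy" (len 9), cursors c1@0 c2@6, authorship .........
After op 3 (delete): buffer="hcvfiaqy" (len 8), cursors c1@0 c2@5, authorship ........
After op 4 (move_left): buffer="hcvfiaqy" (len 8), cursors c1@0 c2@4, authorship ........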